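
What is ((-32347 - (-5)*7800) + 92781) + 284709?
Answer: 384143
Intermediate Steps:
((-32347 - (-5)*7800) + 92781) + 284709 = ((-32347 - 1*(-39000)) + 92781) + 284709 = ((-32347 + 39000) + 92781) + 284709 = (6653 + 92781) + 284709 = 99434 + 284709 = 384143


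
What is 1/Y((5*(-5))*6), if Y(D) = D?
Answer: -1/150 ≈ -0.0066667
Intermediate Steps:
1/Y((5*(-5))*6) = 1/((5*(-5))*6) = 1/(-25*6) = 1/(-150) = -1/150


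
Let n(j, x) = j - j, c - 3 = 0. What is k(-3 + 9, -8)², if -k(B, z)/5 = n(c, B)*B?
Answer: 0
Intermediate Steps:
c = 3 (c = 3 + 0 = 3)
n(j, x) = 0
k(B, z) = 0 (k(B, z) = -0*B = -5*0 = 0)
k(-3 + 9, -8)² = 0² = 0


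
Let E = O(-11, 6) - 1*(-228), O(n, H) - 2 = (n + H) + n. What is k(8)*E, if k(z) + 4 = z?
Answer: 856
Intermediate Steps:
k(z) = -4 + z
O(n, H) = 2 + H + 2*n (O(n, H) = 2 + ((n + H) + n) = 2 + ((H + n) + n) = 2 + (H + 2*n) = 2 + H + 2*n)
E = 214 (E = (2 + 6 + 2*(-11)) - 1*(-228) = (2 + 6 - 22) + 228 = -14 + 228 = 214)
k(8)*E = (-4 + 8)*214 = 4*214 = 856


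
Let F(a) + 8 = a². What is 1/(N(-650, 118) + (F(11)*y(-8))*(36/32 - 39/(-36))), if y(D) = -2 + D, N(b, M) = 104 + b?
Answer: -12/36497 ≈ -0.00032879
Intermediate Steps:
F(a) = -8 + a²
1/(N(-650, 118) + (F(11)*y(-8))*(36/32 - 39/(-36))) = 1/((104 - 650) + ((-8 + 11²)*(-2 - 8))*(36/32 - 39/(-36))) = 1/(-546 + ((-8 + 121)*(-10))*(36*(1/32) - 39*(-1/36))) = 1/(-546 + (113*(-10))*(9/8 + 13/12)) = 1/(-546 - 1130*53/24) = 1/(-546 - 29945/12) = 1/(-36497/12) = -12/36497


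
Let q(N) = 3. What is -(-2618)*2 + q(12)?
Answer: 5239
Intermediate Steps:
-(-2618)*2 + q(12) = -(-2618)*2 + 3 = -119*(-44) + 3 = 5236 + 3 = 5239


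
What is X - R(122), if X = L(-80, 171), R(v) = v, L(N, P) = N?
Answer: -202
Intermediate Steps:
X = -80
X - R(122) = -80 - 1*122 = -80 - 122 = -202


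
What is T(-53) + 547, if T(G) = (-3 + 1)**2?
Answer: 551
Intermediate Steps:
T(G) = 4 (T(G) = (-2)**2 = 4)
T(-53) + 547 = 4 + 547 = 551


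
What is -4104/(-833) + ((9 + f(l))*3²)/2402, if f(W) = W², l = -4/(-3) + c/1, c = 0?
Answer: 9938609/2000866 ≈ 4.9672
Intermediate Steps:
l = 4/3 (l = -4/(-3) + 0/1 = -4*(-⅓) + 0*1 = 4/3 + 0 = 4/3 ≈ 1.3333)
-4104/(-833) + ((9 + f(l))*3²)/2402 = -4104/(-833) + ((9 + (4/3)²)*3²)/2402 = -4104*(-1/833) + ((9 + 16/9)*9)*(1/2402) = 4104/833 + ((97/9)*9)*(1/2402) = 4104/833 + 97*(1/2402) = 4104/833 + 97/2402 = 9938609/2000866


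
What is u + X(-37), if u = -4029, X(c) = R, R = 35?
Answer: -3994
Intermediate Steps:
X(c) = 35
u + X(-37) = -4029 + 35 = -3994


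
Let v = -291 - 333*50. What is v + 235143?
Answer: 218202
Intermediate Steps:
v = -16941 (v = -291 - 16650 = -16941)
v + 235143 = -16941 + 235143 = 218202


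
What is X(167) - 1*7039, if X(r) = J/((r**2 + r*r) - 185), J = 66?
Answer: -130439687/18531 ≈ -7039.0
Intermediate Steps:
X(r) = 66/(-185 + 2*r**2) (X(r) = 66/((r**2 + r*r) - 185) = 66/((r**2 + r**2) - 185) = 66/(2*r**2 - 185) = 66/(-185 + 2*r**2))
X(167) - 1*7039 = 66/(-185 + 2*167**2) - 1*7039 = 66/(-185 + 2*27889) - 7039 = 66/(-185 + 55778) - 7039 = 66/55593 - 7039 = 66*(1/55593) - 7039 = 22/18531 - 7039 = -130439687/18531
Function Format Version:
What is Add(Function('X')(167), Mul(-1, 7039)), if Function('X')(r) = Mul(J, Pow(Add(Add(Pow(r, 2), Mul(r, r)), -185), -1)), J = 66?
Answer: Rational(-130439687, 18531) ≈ -7039.0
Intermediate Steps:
Function('X')(r) = Mul(66, Pow(Add(-185, Mul(2, Pow(r, 2))), -1)) (Function('X')(r) = Mul(66, Pow(Add(Add(Pow(r, 2), Mul(r, r)), -185), -1)) = Mul(66, Pow(Add(Add(Pow(r, 2), Pow(r, 2)), -185), -1)) = Mul(66, Pow(Add(Mul(2, Pow(r, 2)), -185), -1)) = Mul(66, Pow(Add(-185, Mul(2, Pow(r, 2))), -1)))
Add(Function('X')(167), Mul(-1, 7039)) = Add(Mul(66, Pow(Add(-185, Mul(2, Pow(167, 2))), -1)), Mul(-1, 7039)) = Add(Mul(66, Pow(Add(-185, Mul(2, 27889)), -1)), -7039) = Add(Mul(66, Pow(Add(-185, 55778), -1)), -7039) = Add(Mul(66, Pow(55593, -1)), -7039) = Add(Mul(66, Rational(1, 55593)), -7039) = Add(Rational(22, 18531), -7039) = Rational(-130439687, 18531)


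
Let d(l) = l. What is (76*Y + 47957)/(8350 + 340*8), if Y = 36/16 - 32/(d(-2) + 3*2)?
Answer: 176/41 ≈ 4.2927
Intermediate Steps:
Y = -23/4 (Y = 36/16 - 32/(-2 + 3*2) = 36*(1/16) - 32/(-2 + 6) = 9/4 - 32/4 = 9/4 - 32*¼ = 9/4 - 8 = -23/4 ≈ -5.7500)
(76*Y + 47957)/(8350 + 340*8) = (76*(-23/4) + 47957)/(8350 + 340*8) = (-437 + 47957)/(8350 + 2720) = 47520/11070 = 47520*(1/11070) = 176/41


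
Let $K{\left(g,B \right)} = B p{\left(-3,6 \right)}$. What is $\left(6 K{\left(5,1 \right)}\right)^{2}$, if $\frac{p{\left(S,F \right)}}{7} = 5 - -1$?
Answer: $63504$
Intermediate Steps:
$p{\left(S,F \right)} = 42$ ($p{\left(S,F \right)} = 7 \left(5 - -1\right) = 7 \left(5 + 1\right) = 7 \cdot 6 = 42$)
$K{\left(g,B \right)} = 42 B$ ($K{\left(g,B \right)} = B 42 = 42 B$)
$\left(6 K{\left(5,1 \right)}\right)^{2} = \left(6 \cdot 42 \cdot 1\right)^{2} = \left(6 \cdot 42\right)^{2} = 252^{2} = 63504$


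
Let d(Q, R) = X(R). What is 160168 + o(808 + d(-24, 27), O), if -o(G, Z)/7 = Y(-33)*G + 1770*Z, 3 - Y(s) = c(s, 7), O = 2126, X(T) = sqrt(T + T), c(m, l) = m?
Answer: -26384588 - 756*sqrt(6) ≈ -2.6386e+7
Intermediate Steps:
X(T) = sqrt(2)*sqrt(T) (X(T) = sqrt(2*T) = sqrt(2)*sqrt(T))
d(Q, R) = sqrt(2)*sqrt(R)
Y(s) = 3 - s
o(G, Z) = -12390*Z - 252*G (o(G, Z) = -7*((3 - 1*(-33))*G + 1770*Z) = -7*((3 + 33)*G + 1770*Z) = -7*(36*G + 1770*Z) = -12390*Z - 252*G)
160168 + o(808 + d(-24, 27), O) = 160168 + (-12390*2126 - 252*(808 + sqrt(2)*sqrt(27))) = 160168 + (-26341140 - 252*(808 + sqrt(2)*(3*sqrt(3)))) = 160168 + (-26341140 - 252*(808 + 3*sqrt(6))) = 160168 + (-26341140 + (-203616 - 756*sqrt(6))) = 160168 + (-26544756 - 756*sqrt(6)) = -26384588 - 756*sqrt(6)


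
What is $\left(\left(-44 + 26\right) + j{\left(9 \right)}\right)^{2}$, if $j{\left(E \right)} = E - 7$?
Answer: $256$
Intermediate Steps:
$j{\left(E \right)} = -7 + E$
$\left(\left(-44 + 26\right) + j{\left(9 \right)}\right)^{2} = \left(\left(-44 + 26\right) + \left(-7 + 9\right)\right)^{2} = \left(-18 + 2\right)^{2} = \left(-16\right)^{2} = 256$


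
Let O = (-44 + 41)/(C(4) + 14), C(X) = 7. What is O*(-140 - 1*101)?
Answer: 241/7 ≈ 34.429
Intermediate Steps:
O = -⅐ (O = (-44 + 41)/(7 + 14) = -3/21 = -3*1/21 = -⅐ ≈ -0.14286)
O*(-140 - 1*101) = -(-140 - 1*101)/7 = -(-140 - 101)/7 = -⅐*(-241) = 241/7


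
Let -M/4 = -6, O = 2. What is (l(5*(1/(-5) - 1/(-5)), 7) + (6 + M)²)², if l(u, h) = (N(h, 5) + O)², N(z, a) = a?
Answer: 900601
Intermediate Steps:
M = 24 (M = -4*(-6) = 24)
l(u, h) = 49 (l(u, h) = (5 + 2)² = 7² = 49)
(l(5*(1/(-5) - 1/(-5)), 7) + (6 + M)²)² = (49 + (6 + 24)²)² = (49 + 30²)² = (49 + 900)² = 949² = 900601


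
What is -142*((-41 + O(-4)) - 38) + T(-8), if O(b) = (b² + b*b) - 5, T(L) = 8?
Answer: 7392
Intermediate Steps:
O(b) = -5 + 2*b² (O(b) = (b² + b²) - 5 = 2*b² - 5 = -5 + 2*b²)
-142*((-41 + O(-4)) - 38) + T(-8) = -142*((-41 + (-5 + 2*(-4)²)) - 38) + 8 = -142*((-41 + (-5 + 2*16)) - 38) + 8 = -142*((-41 + (-5 + 32)) - 38) + 8 = -142*((-41 + 27) - 38) + 8 = -142*(-14 - 38) + 8 = -142*(-52) + 8 = 7384 + 8 = 7392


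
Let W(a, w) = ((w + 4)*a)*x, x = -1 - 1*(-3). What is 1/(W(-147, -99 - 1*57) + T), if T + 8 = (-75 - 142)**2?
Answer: 1/91769 ≈ 1.0897e-5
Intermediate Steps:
x = 2 (x = -1 + 3 = 2)
W(a, w) = 2*a*(4 + w) (W(a, w) = ((w + 4)*a)*2 = ((4 + w)*a)*2 = (a*(4 + w))*2 = 2*a*(4 + w))
T = 47081 (T = -8 + (-75 - 142)**2 = -8 + (-217)**2 = -8 + 47089 = 47081)
1/(W(-147, -99 - 1*57) + T) = 1/(2*(-147)*(4 + (-99 - 1*57)) + 47081) = 1/(2*(-147)*(4 + (-99 - 57)) + 47081) = 1/(2*(-147)*(4 - 156) + 47081) = 1/(2*(-147)*(-152) + 47081) = 1/(44688 + 47081) = 1/91769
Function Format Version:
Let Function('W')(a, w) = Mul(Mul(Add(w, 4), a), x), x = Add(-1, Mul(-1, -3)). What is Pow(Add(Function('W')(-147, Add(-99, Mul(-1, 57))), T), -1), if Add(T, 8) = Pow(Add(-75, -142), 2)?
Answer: Rational(1, 91769) ≈ 1.0897e-5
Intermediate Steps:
x = 2 (x = Add(-1, 3) = 2)
Function('W')(a, w) = Mul(2, a, Add(4, w)) (Function('W')(a, w) = Mul(Mul(Add(w, 4), a), 2) = Mul(Mul(Add(4, w), a), 2) = Mul(Mul(a, Add(4, w)), 2) = Mul(2, a, Add(4, w)))
T = 47081 (T = Add(-8, Pow(Add(-75, -142), 2)) = Add(-8, Pow(-217, 2)) = Add(-8, 47089) = 47081)
Pow(Add(Function('W')(-147, Add(-99, Mul(-1, 57))), T), -1) = Pow(Add(Mul(2, -147, Add(4, Add(-99, Mul(-1, 57)))), 47081), -1) = Pow(Add(Mul(2, -147, Add(4, Add(-99, -57))), 47081), -1) = Pow(Add(Mul(2, -147, Add(4, -156)), 47081), -1) = Pow(Add(Mul(2, -147, -152), 47081), -1) = Pow(Add(44688, 47081), -1) = Pow(91769, -1) = Rational(1, 91769)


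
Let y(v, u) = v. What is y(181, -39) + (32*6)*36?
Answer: 7093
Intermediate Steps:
y(181, -39) + (32*6)*36 = 181 + (32*6)*36 = 181 + 192*36 = 181 + 6912 = 7093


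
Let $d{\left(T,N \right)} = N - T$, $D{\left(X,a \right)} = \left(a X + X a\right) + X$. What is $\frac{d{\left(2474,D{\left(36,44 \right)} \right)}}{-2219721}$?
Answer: $- \frac{730}{2219721} \approx -0.00032887$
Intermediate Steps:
$D{\left(X,a \right)} = X + 2 X a$ ($D{\left(X,a \right)} = \left(X a + X a\right) + X = 2 X a + X = X + 2 X a$)
$\frac{d{\left(2474,D{\left(36,44 \right)} \right)}}{-2219721} = \frac{36 \left(1 + 2 \cdot 44\right) - 2474}{-2219721} = \left(36 \left(1 + 88\right) - 2474\right) \left(- \frac{1}{2219721}\right) = \left(36 \cdot 89 - 2474\right) \left(- \frac{1}{2219721}\right) = \left(3204 - 2474\right) \left(- \frac{1}{2219721}\right) = 730 \left(- \frac{1}{2219721}\right) = - \frac{730}{2219721}$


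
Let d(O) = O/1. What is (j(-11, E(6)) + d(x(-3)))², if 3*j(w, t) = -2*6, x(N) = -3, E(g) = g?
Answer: 49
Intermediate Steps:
j(w, t) = -4 (j(w, t) = (-2*6)/3 = (⅓)*(-12) = -4)
d(O) = O (d(O) = O*1 = O)
(j(-11, E(6)) + d(x(-3)))² = (-4 - 3)² = (-7)² = 49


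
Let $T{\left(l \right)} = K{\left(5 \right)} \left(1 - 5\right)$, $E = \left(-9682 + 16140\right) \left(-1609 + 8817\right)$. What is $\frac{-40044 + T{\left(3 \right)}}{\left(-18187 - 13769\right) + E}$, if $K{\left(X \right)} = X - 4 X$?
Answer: $- \frac{9996}{11629327} \approx -0.00085955$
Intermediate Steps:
$K{\left(X \right)} = - 3 X$
$E = 46549264$ ($E = 6458 \cdot 7208 = 46549264$)
$T{\left(l \right)} = 60$ ($T{\left(l \right)} = \left(-3\right) 5 \left(1 - 5\right) = \left(-15\right) \left(-4\right) = 60$)
$\frac{-40044 + T{\left(3 \right)}}{\left(-18187 - 13769\right) + E} = \frac{-40044 + 60}{\left(-18187 - 13769\right) + 46549264} = - \frac{39984}{-31956 + 46549264} = - \frac{39984}{46517308} = \left(-39984\right) \frac{1}{46517308} = - \frac{9996}{11629327}$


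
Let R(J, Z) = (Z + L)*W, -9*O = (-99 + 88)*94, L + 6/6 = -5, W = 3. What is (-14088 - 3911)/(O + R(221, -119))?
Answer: 161991/2341 ≈ 69.197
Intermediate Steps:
L = -6 (L = -1 - 5 = -6)
O = 1034/9 (O = -(-99 + 88)*94/9 = -(-11)*94/9 = -1/9*(-1034) = 1034/9 ≈ 114.89)
R(J, Z) = -18 + 3*Z (R(J, Z) = (Z - 6)*3 = (-6 + Z)*3 = -18 + 3*Z)
(-14088 - 3911)/(O + R(221, -119)) = (-14088 - 3911)/(1034/9 + (-18 + 3*(-119))) = -17999/(1034/9 + (-18 - 357)) = -17999/(1034/9 - 375) = -17999/(-2341/9) = -17999*(-9/2341) = 161991/2341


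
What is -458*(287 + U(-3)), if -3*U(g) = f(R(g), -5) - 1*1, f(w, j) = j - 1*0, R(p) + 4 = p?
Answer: -132362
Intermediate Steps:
R(p) = -4 + p
f(w, j) = j (f(w, j) = j + 0 = j)
U(g) = 2 (U(g) = -(-5 - 1*1)/3 = -(-5 - 1)/3 = -⅓*(-6) = 2)
-458*(287 + U(-3)) = -458*(287 + 2) = -458*289 = -1*132362 = -132362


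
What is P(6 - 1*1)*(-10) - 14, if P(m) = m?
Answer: -64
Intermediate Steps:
P(6 - 1*1)*(-10) - 14 = (6 - 1*1)*(-10) - 14 = (6 - 1)*(-10) - 14 = 5*(-10) - 14 = -50 - 14 = -64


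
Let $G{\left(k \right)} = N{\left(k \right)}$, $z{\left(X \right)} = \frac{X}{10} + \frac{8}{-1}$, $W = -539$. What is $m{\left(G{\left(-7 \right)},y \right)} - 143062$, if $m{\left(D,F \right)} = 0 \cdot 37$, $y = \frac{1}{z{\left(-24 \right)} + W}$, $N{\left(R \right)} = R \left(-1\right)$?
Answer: $-143062$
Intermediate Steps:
$N{\left(R \right)} = - R$
$z{\left(X \right)} = -8 + \frac{X}{10}$ ($z{\left(X \right)} = X \frac{1}{10} + 8 \left(-1\right) = \frac{X}{10} - 8 = -8 + \frac{X}{10}$)
$G{\left(k \right)} = - k$
$y = - \frac{5}{2747}$ ($y = \frac{1}{\left(-8 + \frac{1}{10} \left(-24\right)\right) - 539} = \frac{1}{\left(-8 - \frac{12}{5}\right) - 539} = \frac{1}{- \frac{52}{5} - 539} = \frac{1}{- \frac{2747}{5}} = - \frac{5}{2747} \approx -0.0018202$)
$m{\left(D,F \right)} = 0$
$m{\left(G{\left(-7 \right)},y \right)} - 143062 = 0 - 143062 = -143062$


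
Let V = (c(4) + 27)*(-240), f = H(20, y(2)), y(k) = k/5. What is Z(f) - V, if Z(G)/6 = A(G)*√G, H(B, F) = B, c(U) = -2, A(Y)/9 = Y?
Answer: 6000 + 2160*√5 ≈ 10830.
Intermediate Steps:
y(k) = k/5 (y(k) = k*(⅕) = k/5)
A(Y) = 9*Y
f = 20
Z(G) = 54*G^(3/2) (Z(G) = 6*((9*G)*√G) = 6*(9*G^(3/2)) = 54*G^(3/2))
V = -6000 (V = (-2 + 27)*(-240) = 25*(-240) = -6000)
Z(f) - V = 54*20^(3/2) - 1*(-6000) = 54*(40*√5) + 6000 = 2160*√5 + 6000 = 6000 + 2160*√5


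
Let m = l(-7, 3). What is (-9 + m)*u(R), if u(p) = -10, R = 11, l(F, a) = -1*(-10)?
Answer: -10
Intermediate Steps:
l(F, a) = 10
m = 10
(-9 + m)*u(R) = (-9 + 10)*(-10) = 1*(-10) = -10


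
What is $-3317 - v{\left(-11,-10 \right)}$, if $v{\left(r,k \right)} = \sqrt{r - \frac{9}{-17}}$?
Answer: $-3317 - \frac{i \sqrt{3026}}{17} \approx -3317.0 - 3.2358 i$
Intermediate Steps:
$v{\left(r,k \right)} = \sqrt{\frac{9}{17} + r}$ ($v{\left(r,k \right)} = \sqrt{r - - \frac{9}{17}} = \sqrt{r + \frac{9}{17}} = \sqrt{\frac{9}{17} + r}$)
$-3317 - v{\left(-11,-10 \right)} = -3317 - \frac{\sqrt{153 + 289 \left(-11\right)}}{17} = -3317 - \frac{\sqrt{153 - 3179}}{17} = -3317 - \frac{\sqrt{-3026}}{17} = -3317 - \frac{i \sqrt{3026}}{17}$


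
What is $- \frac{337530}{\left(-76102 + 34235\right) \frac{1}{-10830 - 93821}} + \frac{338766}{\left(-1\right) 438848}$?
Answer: $- \frac{7750688575388781}{9186624608} \approx -8.4369 \cdot 10^{5}$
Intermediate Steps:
$- \frac{337530}{\left(-76102 + 34235\right) \frac{1}{-10830 - 93821}} + \frac{338766}{\left(-1\right) 438848} = - \frac{337530}{\left(-41867\right) \frac{1}{-104651}} + \frac{338766}{-438848} = - \frac{337530}{\left(-41867\right) \left(- \frac{1}{104651}\right)} + 338766 \left(- \frac{1}{438848}\right) = - \frac{337530}{\frac{41867}{104651}} - \frac{169383}{219424} = \left(-337530\right) \frac{104651}{41867} - \frac{169383}{219424} = - \frac{35322852030}{41867} - \frac{169383}{219424} = - \frac{7750688575388781}{9186624608}$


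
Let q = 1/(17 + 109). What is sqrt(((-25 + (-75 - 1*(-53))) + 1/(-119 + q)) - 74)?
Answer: I*sqrt(27201485047)/14993 ≈ 11.0*I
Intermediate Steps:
q = 1/126 ≈ 0.0079365
sqrt(((-25 + (-75 - 1*(-53))) + 1/(-119 + q)) - 74) = sqrt(((-25 + (-75 - 1*(-53))) + 1/(-119 + 1/126)) - 74) = sqrt(((-25 + (-75 + 53)) + 1/(-14993/126)) - 74) = sqrt(((-25 - 22) - 126/14993) - 74) = sqrt((-47 - 126/14993) - 74) = sqrt(-704797/14993 - 74) = sqrt(-1814279/14993) = I*sqrt(27201485047)/14993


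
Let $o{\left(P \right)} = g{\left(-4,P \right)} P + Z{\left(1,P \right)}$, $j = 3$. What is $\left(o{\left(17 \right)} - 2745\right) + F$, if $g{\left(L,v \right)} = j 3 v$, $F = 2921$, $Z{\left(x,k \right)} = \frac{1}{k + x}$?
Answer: $\frac{49987}{18} \approx 2777.1$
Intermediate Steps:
$g{\left(L,v \right)} = 9 v$ ($g{\left(L,v \right)} = 3 \cdot 3 v = 9 v$)
$o{\left(P \right)} = \frac{1}{1 + P} + 9 P^{2}$ ($o{\left(P \right)} = 9 P P + \frac{1}{P + 1} = 9 P^{2} + \frac{1}{1 + P} = \frac{1}{1 + P} + 9 P^{2}$)
$\left(o{\left(17 \right)} - 2745\right) + F = \left(\frac{1 + 9 \cdot 17^{2} \left(1 + 17\right)}{1 + 17} - 2745\right) + 2921 = \left(\frac{1 + 9 \cdot 289 \cdot 18}{18} - 2745\right) + 2921 = \left(\frac{1 + 46818}{18} - 2745\right) + 2921 = \left(\frac{1}{18} \cdot 46819 - 2745\right) + 2921 = \left(\frac{46819}{18} - 2745\right) + 2921 = - \frac{2591}{18} + 2921 = \frac{49987}{18}$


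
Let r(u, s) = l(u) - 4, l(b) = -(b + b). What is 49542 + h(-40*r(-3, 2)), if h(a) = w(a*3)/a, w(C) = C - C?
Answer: 49542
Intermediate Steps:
w(C) = 0
l(b) = -2*b
r(u, s) = -4 - 2*u (r(u, s) = -2*u - 4 = -4 - 2*u)
h(a) = 0 (h(a) = 0/a = 0)
49542 + h(-40*r(-3, 2)) = 49542 + 0 = 49542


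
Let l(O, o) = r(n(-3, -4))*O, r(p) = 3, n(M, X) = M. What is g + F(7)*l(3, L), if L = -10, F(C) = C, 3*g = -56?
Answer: 133/3 ≈ 44.333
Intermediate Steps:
g = -56/3 (g = (⅓)*(-56) = -56/3 ≈ -18.667)
l(O, o) = 3*O
g + F(7)*l(3, L) = -56/3 + 7*(3*3) = -56/3 + 7*9 = -56/3 + 63 = 133/3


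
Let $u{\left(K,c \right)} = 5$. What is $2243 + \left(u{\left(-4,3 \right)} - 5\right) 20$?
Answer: $2243$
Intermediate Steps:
$2243 + \left(u{\left(-4,3 \right)} - 5\right) 20 = 2243 + \left(5 - 5\right) 20 = 2243 + 0 \cdot 20 = 2243 + 0 = 2243$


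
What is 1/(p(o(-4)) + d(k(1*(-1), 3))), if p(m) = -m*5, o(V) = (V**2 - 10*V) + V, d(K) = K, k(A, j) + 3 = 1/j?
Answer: -3/788 ≈ -0.0038071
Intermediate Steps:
k(A, j) = -3 + 1/j
o(V) = V**2 - 9*V
p(m) = -5*m
1/(p(o(-4)) + d(k(1*(-1), 3))) = 1/(-(-20)*(-9 - 4) + (-3 + 1/3)) = 1/(-(-20)*(-13) + (-3 + 1/3)) = 1/(-5*52 - 8/3) = 1/(-260 - 8/3) = 1/(-788/3) = -3/788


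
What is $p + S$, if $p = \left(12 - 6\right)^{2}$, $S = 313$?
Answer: $349$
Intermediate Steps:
$p = 36$ ($p = \left(12 - 6\right)^{2} = 6^{2} = 36$)
$p + S = 36 + 313 = 349$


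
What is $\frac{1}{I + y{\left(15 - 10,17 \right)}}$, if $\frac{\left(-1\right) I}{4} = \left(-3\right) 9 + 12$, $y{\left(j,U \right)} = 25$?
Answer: $\frac{1}{85} \approx 0.011765$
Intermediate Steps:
$I = 60$ ($I = - 4 \left(\left(-3\right) 9 + 12\right) = - 4 \left(-27 + 12\right) = \left(-4\right) \left(-15\right) = 60$)
$\frac{1}{I + y{\left(15 - 10,17 \right)}} = \frac{1}{60 + 25} = \frac{1}{85}$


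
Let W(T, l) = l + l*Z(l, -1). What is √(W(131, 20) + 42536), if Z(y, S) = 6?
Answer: 2*√10669 ≈ 206.58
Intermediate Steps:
W(T, l) = 7*l (W(T, l) = l + l*6 = l + 6*l = 7*l)
√(W(131, 20) + 42536) = √(7*20 + 42536) = √(140 + 42536) = √42676 = 2*√10669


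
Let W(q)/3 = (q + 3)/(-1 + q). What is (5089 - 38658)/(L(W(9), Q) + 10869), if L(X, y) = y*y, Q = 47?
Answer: -33569/13078 ≈ -2.5668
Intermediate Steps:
W(q) = 3*(3 + q)/(-1 + q) (W(q) = 3*((q + 3)/(-1 + q)) = 3*((3 + q)/(-1 + q)) = 3*(3 + q)/(-1 + q))
L(X, y) = y**2
(5089 - 38658)/(L(W(9), Q) + 10869) = (5089 - 38658)/(47**2 + 10869) = -33569/(2209 + 10869) = -33569/13078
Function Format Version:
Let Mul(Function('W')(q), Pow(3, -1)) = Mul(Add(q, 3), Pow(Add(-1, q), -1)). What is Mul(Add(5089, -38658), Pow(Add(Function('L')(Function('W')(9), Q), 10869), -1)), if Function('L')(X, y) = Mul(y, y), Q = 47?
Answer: Rational(-33569, 13078) ≈ -2.5668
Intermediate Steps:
Function('W')(q) = Mul(3, Pow(Add(-1, q), -1), Add(3, q)) (Function('W')(q) = Mul(3, Mul(Add(q, 3), Pow(Add(-1, q), -1))) = Mul(3, Mul(Add(3, q), Pow(Add(-1, q), -1))) = Mul(3, Mul(Pow(Add(-1, q), -1), Add(3, q))) = Mul(3, Pow(Add(-1, q), -1), Add(3, q)))
Function('L')(X, y) = Pow(y, 2)
Mul(Add(5089, -38658), Pow(Add(Function('L')(Function('W')(9), Q), 10869), -1)) = Mul(Add(5089, -38658), Pow(Add(Pow(47, 2), 10869), -1)) = Mul(-33569, Pow(Add(2209, 10869), -1)) = Mul(-33569, Pow(13078, -1)) = Mul(-33569, Rational(1, 13078)) = Rational(-33569, 13078)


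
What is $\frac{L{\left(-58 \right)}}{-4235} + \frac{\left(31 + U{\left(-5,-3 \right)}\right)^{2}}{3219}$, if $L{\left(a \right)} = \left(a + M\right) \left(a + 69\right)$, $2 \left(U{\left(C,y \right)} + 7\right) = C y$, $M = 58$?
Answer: $\frac{1323}{4292} \approx 0.30825$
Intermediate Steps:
$U{\left(C,y \right)} = -7 + \frac{C y}{2}$
$L{\left(a \right)} = \left(58 + a\right) \left(69 + a\right)$ ($L{\left(a \right)} = \left(a + 58\right) \left(a + 69\right) = \left(58 + a\right) \left(69 + a\right)$)
$\frac{L{\left(-58 \right)}}{-4235} + \frac{\left(31 + U{\left(-5,-3 \right)}\right)^{2}}{3219} = \frac{4002 + \left(-58\right)^{2} + 127 \left(-58\right)}{-4235} + \frac{\left(31 - \left(7 + \frac{5}{2} \left(-3\right)\right)\right)^{2}}{3219} = \left(4002 + 3364 - 7366\right) \left(- \frac{1}{4235}\right) + \left(31 + \left(-7 + \frac{15}{2}\right)\right)^{2} \cdot \frac{1}{3219} = 0 \left(- \frac{1}{4235}\right) + \left(31 + \frac{1}{2}\right)^{2} \cdot \frac{1}{3219} = 0 + \left(\frac{63}{2}\right)^{2} \cdot \frac{1}{3219} = 0 + \frac{3969}{4} \cdot \frac{1}{3219} = 0 + \frac{1323}{4292} = \frac{1323}{4292}$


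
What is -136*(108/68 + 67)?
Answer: -9328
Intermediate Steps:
-136*(108/68 + 67) = -136*(108*(1/68) + 67) = -136*(27/17 + 67) = -136*1166/17 = -9328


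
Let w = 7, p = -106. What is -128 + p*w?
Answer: -870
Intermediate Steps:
-128 + p*w = -128 - 106*7 = -128 - 742 = -870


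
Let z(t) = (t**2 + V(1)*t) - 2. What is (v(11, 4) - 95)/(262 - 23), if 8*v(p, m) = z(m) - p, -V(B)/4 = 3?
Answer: -805/1912 ≈ -0.42103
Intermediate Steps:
V(B) = -12 (V(B) = -4*3 = -12)
z(t) = -2 + t**2 - 12*t (z(t) = (t**2 - 12*t) - 2 = -2 + t**2 - 12*t)
v(p, m) = -1/4 - 3*m/2 - p/8 + m**2/8 (v(p, m) = ((-2 + m**2 - 12*m) - p)/8 = (-2 + m**2 - p - 12*m)/8 = -1/4 - 3*m/2 - p/8 + m**2/8)
(v(11, 4) - 95)/(262 - 23) = ((-1/4 - 3/2*4 - 1/8*11 + (1/8)*4**2) - 95)/(262 - 23) = ((-1/4 - 6 - 11/8 + (1/8)*16) - 95)/239 = ((-1/4 - 6 - 11/8 + 2) - 95)*(1/239) = (-45/8 - 95)*(1/239) = -805/8*1/239 = -805/1912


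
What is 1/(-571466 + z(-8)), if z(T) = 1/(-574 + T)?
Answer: -582/332593213 ≈ -1.7499e-6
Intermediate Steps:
1/(-571466 + z(-8)) = 1/(-571466 + 1/(-574 - 8)) = 1/(-571466 + 1/(-582)) = 1/(-571466 - 1/582) = 1/(-332593213/582) = -582/332593213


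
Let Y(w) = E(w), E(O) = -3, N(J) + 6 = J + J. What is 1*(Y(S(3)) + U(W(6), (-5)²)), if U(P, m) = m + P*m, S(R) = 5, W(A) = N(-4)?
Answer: -328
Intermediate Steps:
N(J) = -6 + 2*J (N(J) = -6 + (J + J) = -6 + 2*J)
W(A) = -14 (W(A) = -6 + 2*(-4) = -6 - 8 = -14)
Y(w) = -3
1*(Y(S(3)) + U(W(6), (-5)²)) = 1*(-3 + (-5)²*(1 - 14)) = 1*(-3 + 25*(-13)) = 1*(-3 - 325) = 1*(-328) = -328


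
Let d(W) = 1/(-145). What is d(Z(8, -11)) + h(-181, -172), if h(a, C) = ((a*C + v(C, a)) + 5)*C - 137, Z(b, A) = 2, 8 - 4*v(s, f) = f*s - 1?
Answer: -582524741/145 ≈ -4.0174e+6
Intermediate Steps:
v(s, f) = 9/4 - f*s/4 (v(s, f) = 2 - (f*s - 1)/4 = 2 - (-1 + f*s)/4 = 2 + (¼ - f*s/4) = 9/4 - f*s/4)
h(a, C) = -137 + C*(29/4 + 3*C*a/4) (h(a, C) = ((a*C + (9/4 - a*C/4)) + 5)*C - 137 = ((C*a + (9/4 - C*a/4)) + 5)*C - 137 = ((9/4 + 3*C*a/4) + 5)*C - 137 = (29/4 + 3*C*a/4)*C - 137 = C*(29/4 + 3*C*a/4) - 137 = -137 + C*(29/4 + 3*C*a/4))
d(W) = -1/145
d(Z(8, -11)) + h(-181, -172) = -1/145 + (-137 + (29/4)*(-172) + (¾)*(-181)*(-172)²) = -1/145 + (-137 - 1247 + (¾)*(-181)*29584) = -1/145 + (-137 - 1247 - 4016028) = -1/145 - 4017412 = -582524741/145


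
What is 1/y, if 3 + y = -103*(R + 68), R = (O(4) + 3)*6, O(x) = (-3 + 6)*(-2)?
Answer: -1/5153 ≈ -0.00019406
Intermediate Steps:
O(x) = -6 (O(x) = 3*(-2) = -6)
R = -18 (R = (-6 + 3)*6 = -3*6 = -18)
y = -5153 (y = -3 - 103*(-18 + 68) = -3 - 103*50 = -3 - 5150 = -5153)
1/y = 1/(-5153) = -1/5153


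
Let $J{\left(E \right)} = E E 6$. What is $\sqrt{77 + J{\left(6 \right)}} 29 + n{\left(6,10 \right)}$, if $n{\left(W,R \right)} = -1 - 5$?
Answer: $-6 + 29 \sqrt{293} \approx 490.4$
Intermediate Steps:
$J{\left(E \right)} = 6 E^{2}$ ($J{\left(E \right)} = E^{2} \cdot 6 = 6 E^{2}$)
$n{\left(W,R \right)} = -6$ ($n{\left(W,R \right)} = -1 - 5 = -6$)
$\sqrt{77 + J{\left(6 \right)}} 29 + n{\left(6,10 \right)} = \sqrt{77 + 6 \cdot 6^{2}} \cdot 29 - 6 = \sqrt{77 + 6 \cdot 36} \cdot 29 - 6 = \sqrt{77 + 216} \cdot 29 - 6 = \sqrt{293} \cdot 29 - 6 = 29 \sqrt{293} - 6 = -6 + 29 \sqrt{293}$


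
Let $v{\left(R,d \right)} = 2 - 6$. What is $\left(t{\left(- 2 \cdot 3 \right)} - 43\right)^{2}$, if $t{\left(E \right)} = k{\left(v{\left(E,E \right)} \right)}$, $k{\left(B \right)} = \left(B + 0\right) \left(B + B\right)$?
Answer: $121$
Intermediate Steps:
$v{\left(R,d \right)} = -4$ ($v{\left(R,d \right)} = 2 - 6 = -4$)
$k{\left(B \right)} = 2 B^{2}$ ($k{\left(B \right)} = B 2 B = 2 B^{2}$)
$t{\left(E \right)} = 32$ ($t{\left(E \right)} = 2 \left(-4\right)^{2} = 2 \cdot 16 = 32$)
$\left(t{\left(- 2 \cdot 3 \right)} - 43\right)^{2} = \left(32 - 43\right)^{2} = \left(-11\right)^{2} = 121$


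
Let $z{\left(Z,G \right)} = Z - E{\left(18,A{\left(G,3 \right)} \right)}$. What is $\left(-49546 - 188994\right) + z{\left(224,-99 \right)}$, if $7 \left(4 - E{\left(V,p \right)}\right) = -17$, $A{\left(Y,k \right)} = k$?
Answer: $- \frac{1668257}{7} \approx -2.3832 \cdot 10^{5}$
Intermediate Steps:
$E{\left(V,p \right)} = \frac{45}{7}$ ($E{\left(V,p \right)} = 4 - - \frac{17}{7} = 4 + \frac{17}{7} = \frac{45}{7}$)
$z{\left(Z,G \right)} = - \frac{45}{7} + Z$ ($z{\left(Z,G \right)} = Z - \frac{45}{7} = - \frac{45}{7} + Z$)
$\left(-49546 - 188994\right) + z{\left(224,-99 \right)} = \left(-49546 - 188994\right) + \left(- \frac{45}{7} + 224\right) = -238540 + \frac{1523}{7} = - \frac{1668257}{7}$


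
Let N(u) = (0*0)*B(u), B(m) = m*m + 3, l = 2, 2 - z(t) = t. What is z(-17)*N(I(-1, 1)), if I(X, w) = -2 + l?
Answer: 0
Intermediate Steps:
z(t) = 2 - t
B(m) = 3 + m² (B(m) = m² + 3 = 3 + m²)
I(X, w) = 0 (I(X, w) = -2 + 2 = 0)
N(u) = 0 (N(u) = (0*0)*(3 + u²) = 0*(3 + u²) = 0)
z(-17)*N(I(-1, 1)) = (2 - 1*(-17))*0 = (2 + 17)*0 = 19*0 = 0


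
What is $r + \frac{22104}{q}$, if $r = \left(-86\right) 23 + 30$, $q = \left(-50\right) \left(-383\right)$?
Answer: $- \frac{18641048}{9575} \approx -1946.8$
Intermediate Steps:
$q = 19150$
$r = -1948$ ($r = -1978 + 30 = -1948$)
$r + \frac{22104}{q} = -1948 + \frac{22104}{19150} = -1948 + 22104 \cdot \frac{1}{19150} = -1948 + \frac{11052}{9575} = - \frac{18641048}{9575}$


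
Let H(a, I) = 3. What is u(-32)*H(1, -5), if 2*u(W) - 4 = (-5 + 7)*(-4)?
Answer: -6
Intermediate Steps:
u(W) = -2 (u(W) = 2 + ((-5 + 7)*(-4))/2 = 2 + (2*(-4))/2 = 2 + (1/2)*(-8) = 2 - 4 = -2)
u(-32)*H(1, -5) = -2*3 = -6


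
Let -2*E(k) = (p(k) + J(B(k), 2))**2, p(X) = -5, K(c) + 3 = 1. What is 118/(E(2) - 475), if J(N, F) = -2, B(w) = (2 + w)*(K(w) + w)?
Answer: -236/999 ≈ -0.23624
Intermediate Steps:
K(c) = -2 (K(c) = -3 + 1 = -2)
B(w) = (-2 + w)*(2 + w) (B(w) = (2 + w)*(-2 + w) = (-2 + w)*(2 + w))
E(k) = -49/2 (E(k) = -(-5 - 2)**2/2 = -1/2*(-7)**2 = -1/2*49 = -49/2)
118/(E(2) - 475) = 118/(-49/2 - 475) = 118/(-999/2) = 118*(-2/999) = -236/999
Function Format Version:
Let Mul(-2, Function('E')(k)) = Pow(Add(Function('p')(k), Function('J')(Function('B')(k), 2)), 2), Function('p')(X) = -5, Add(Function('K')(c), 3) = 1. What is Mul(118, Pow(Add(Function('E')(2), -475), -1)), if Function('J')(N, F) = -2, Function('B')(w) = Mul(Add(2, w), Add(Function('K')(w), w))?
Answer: Rational(-236, 999) ≈ -0.23624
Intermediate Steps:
Function('K')(c) = -2 (Function('K')(c) = Add(-3, 1) = -2)
Function('B')(w) = Mul(Add(-2, w), Add(2, w)) (Function('B')(w) = Mul(Add(2, w), Add(-2, w)) = Mul(Add(-2, w), Add(2, w)))
Function('E')(k) = Rational(-49, 2) (Function('E')(k) = Mul(Rational(-1, 2), Pow(Add(-5, -2), 2)) = Mul(Rational(-1, 2), Pow(-7, 2)) = Mul(Rational(-1, 2), 49) = Rational(-49, 2))
Mul(118, Pow(Add(Function('E')(2), -475), -1)) = Mul(118, Pow(Add(Rational(-49, 2), -475), -1)) = Mul(118, Pow(Rational(-999, 2), -1)) = Mul(118, Rational(-2, 999)) = Rational(-236, 999)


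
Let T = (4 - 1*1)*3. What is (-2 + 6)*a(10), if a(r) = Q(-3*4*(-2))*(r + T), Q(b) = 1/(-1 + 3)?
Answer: 38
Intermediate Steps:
T = 9 (T = (4 - 1)*3 = 3*3 = 9)
Q(b) = ½ (Q(b) = 1/2 = ½)
a(r) = 9/2 + r/2 (a(r) = (r + 9)/2 = (9 + r)/2 = 9/2 + r/2)
(-2 + 6)*a(10) = (-2 + 6)*(9/2 + (½)*10) = 4*(9/2 + 5) = 4*(19/2) = 38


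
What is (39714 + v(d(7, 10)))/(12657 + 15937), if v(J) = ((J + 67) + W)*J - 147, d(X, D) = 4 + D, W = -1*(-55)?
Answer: 41471/28594 ≈ 1.4503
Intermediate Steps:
W = 55
v(J) = -147 + J*(122 + J) (v(J) = ((J + 67) + 55)*J - 147 = ((67 + J) + 55)*J - 147 = (122 + J)*J - 147 = J*(122 + J) - 147 = -147 + J*(122 + J))
(39714 + v(d(7, 10)))/(12657 + 15937) = (39714 + (-147 + (4 + 10)**2 + 122*(4 + 10)))/(12657 + 15937) = (39714 + (-147 + 14**2 + 122*14))/28594 = (39714 + (-147 + 196 + 1708))*(1/28594) = (39714 + 1757)*(1/28594) = 41471*(1/28594) = 41471/28594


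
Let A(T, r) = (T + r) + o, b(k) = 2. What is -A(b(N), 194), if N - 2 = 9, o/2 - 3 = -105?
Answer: 8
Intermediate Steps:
o = -204 (o = 6 + 2*(-105) = 6 - 210 = -204)
N = 11 (N = 2 + 9 = 11)
A(T, r) = -204 + T + r (A(T, r) = (T + r) - 204 = -204 + T + r)
-A(b(N), 194) = -(-204 + 2 + 194) = -1*(-8) = 8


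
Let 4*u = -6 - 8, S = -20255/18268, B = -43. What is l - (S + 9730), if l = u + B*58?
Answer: -223351715/18268 ≈ -12226.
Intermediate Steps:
S = -20255/18268 (S = -20255*1/18268 = -20255/18268 ≈ -1.1088)
u = -7/2 (u = (-6 - 8)/4 = (¼)*(-14) = -7/2 ≈ -3.5000)
l = -4995/2 (l = -7/2 - 43*58 = -7/2 - 2494 = -4995/2 ≈ -2497.5)
l - (S + 9730) = -4995/2 - (-20255/18268 + 9730) = -4995/2 - 1*177727385/18268 = -4995/2 - 177727385/18268 = -223351715/18268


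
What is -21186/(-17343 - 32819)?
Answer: 10593/25081 ≈ 0.42235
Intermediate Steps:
-21186/(-17343 - 32819) = -21186/(-50162) = -21186*(-1/50162) = 10593/25081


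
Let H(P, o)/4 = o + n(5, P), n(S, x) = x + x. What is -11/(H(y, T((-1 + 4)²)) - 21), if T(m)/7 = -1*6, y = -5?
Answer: 11/229 ≈ 0.048035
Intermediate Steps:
n(S, x) = 2*x
T(m) = -42 (T(m) = 7*(-1*6) = 7*(-6) = -42)
H(P, o) = 4*o + 8*P (H(P, o) = 4*(o + 2*P) = 4*o + 8*P)
-11/(H(y, T((-1 + 4)²)) - 21) = -11/((4*(-42) + 8*(-5)) - 21) = -11/((-168 - 40) - 21) = -11/(-208 - 21) = -11/(-229) = -11*(-1/229) = 11/229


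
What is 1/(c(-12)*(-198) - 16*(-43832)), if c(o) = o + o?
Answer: 1/706064 ≈ 1.4163e-6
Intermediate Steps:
c(o) = 2*o
1/(c(-12)*(-198) - 16*(-43832)) = 1/((2*(-12))*(-198) - 16*(-43832)) = 1/(-24*(-198) + 701312) = 1/(4752 + 701312) = 1/706064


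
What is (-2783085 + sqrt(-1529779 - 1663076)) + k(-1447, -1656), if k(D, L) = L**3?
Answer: -4544091501 + I*sqrt(3192855) ≈ -4.5441e+9 + 1786.9*I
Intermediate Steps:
(-2783085 + sqrt(-1529779 - 1663076)) + k(-1447, -1656) = (-2783085 + sqrt(-1529779 - 1663076)) + (-1656)**3 = (-2783085 + sqrt(-3192855)) - 4541308416 = (-2783085 + I*sqrt(3192855)) - 4541308416 = -4544091501 + I*sqrt(3192855)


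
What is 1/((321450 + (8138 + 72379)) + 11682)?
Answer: 1/413649 ≈ 2.4175e-6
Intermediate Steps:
1/((321450 + (8138 + 72379)) + 11682) = 1/((321450 + 80517) + 11682) = 1/(401967 + 11682) = 1/413649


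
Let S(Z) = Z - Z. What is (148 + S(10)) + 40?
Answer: 188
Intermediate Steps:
S(Z) = 0
(148 + S(10)) + 40 = (148 + 0) + 40 = 148 + 40 = 188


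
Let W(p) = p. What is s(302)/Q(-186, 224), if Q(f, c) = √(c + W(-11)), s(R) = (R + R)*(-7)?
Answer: -4228*√213/213 ≈ -289.70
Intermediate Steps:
s(R) = -14*R (s(R) = (2*R)*(-7) = -14*R)
Q(f, c) = √(-11 + c) (Q(f, c) = √(c - 11) = √(-11 + c))
s(302)/Q(-186, 224) = (-14*302)/(√(-11 + 224)) = -4228*√213/213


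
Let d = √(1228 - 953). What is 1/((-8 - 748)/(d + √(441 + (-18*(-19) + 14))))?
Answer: -5*√11/756 - √797/756 ≈ -0.059278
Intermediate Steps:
d = 5*√11 (d = √275 = 5*√11 ≈ 16.583)
1/((-8 - 748)/(d + √(441 + (-18*(-19) + 14)))) = 1/((-8 - 748)/(5*√11 + √(441 + (-18*(-19) + 14)))) = 1/(-756/(5*√11 + √(441 + (342 + 14)))) = 1/(-756/(5*√11 + √(441 + 356))) = 1/(-756/(5*√11 + √797)) = 1/(-756/(√797 + 5*√11)) = -5*√11/756 - √797/756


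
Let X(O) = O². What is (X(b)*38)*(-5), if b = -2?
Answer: -760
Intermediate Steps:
(X(b)*38)*(-5) = ((-2)²*38)*(-5) = (4*38)*(-5) = 152*(-5) = -760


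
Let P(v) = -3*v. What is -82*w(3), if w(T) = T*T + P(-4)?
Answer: -1722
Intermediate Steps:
w(T) = 12 + T² (w(T) = T*T - 3*(-4) = T² + 12 = 12 + T²)
-82*w(3) = -82*(12 + 3²) = -82*(12 + 9) = -82*21 = -1722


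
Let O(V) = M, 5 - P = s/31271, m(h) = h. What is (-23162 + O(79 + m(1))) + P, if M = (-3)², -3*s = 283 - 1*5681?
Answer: -2171588722/93813 ≈ -23148.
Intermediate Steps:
s = 5398/3 (s = -(283 - 1*5681)/3 = -(283 - 5681)/3 = -⅓*(-5398) = 5398/3 ≈ 1799.3)
P = 463667/93813 (P = 5 - 5398/(3*31271) = 5 - 1*5398/93813 = 5 - 5398/93813 = 463667/93813 ≈ 4.9425)
M = 9
O(V) = 9
(-23162 + O(79 + m(1))) + P = (-23162 + 9) + 463667/93813 = -23153 + 463667/93813 = -2171588722/93813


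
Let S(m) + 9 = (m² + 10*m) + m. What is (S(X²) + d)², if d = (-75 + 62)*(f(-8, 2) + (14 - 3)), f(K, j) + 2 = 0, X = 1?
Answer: 12996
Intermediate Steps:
f(K, j) = -2 (f(K, j) = -2 + 0 = -2)
d = -117 (d = (-75 + 62)*(-2 + (14 - 3)) = -13*(-2 + 11) = -13*9 = -117)
S(m) = -9 + m² + 11*m (S(m) = -9 + ((m² + 10*m) + m) = -9 + (m² + 11*m) = -9 + m² + 11*m)
(S(X²) + d)² = ((-9 + (1²)² + 11*1²) - 117)² = ((-9 + 1² + 11*1) - 117)² = ((-9 + 1 + 11) - 117)² = (3 - 117)² = (-114)² = 12996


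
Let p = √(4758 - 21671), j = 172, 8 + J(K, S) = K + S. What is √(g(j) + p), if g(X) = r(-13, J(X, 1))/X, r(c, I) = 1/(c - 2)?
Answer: √(-645 + 1664100*I*√16913)/1290 ≈ 8.0638 + 8.0638*I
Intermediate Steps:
J(K, S) = -8 + K + S (J(K, S) = -8 + (K + S) = -8 + K + S)
r(c, I) = 1/(-2 + c)
g(X) = -1/(15*X) (g(X) = 1/((-2 - 13)*X) = 1/((-15)*X) = -1/(15*X))
p = I*√16913 (p = √(-16913) = I*√16913 ≈ 130.05*I)
√(g(j) + p) = √(-1/15/172 + I*√16913) = √(-1/15*1/172 + I*√16913) = √(-1/2580 + I*√16913)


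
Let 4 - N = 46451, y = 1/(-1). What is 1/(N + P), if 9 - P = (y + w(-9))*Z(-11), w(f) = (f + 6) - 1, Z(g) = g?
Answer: -1/46493 ≈ -2.1509e-5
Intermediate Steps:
y = -1
N = -46447 (N = 4 - 1*46451 = 4 - 46451 = -46447)
w(f) = 5 + f (w(f) = (6 + f) - 1 = 5 + f)
P = -46 (P = 9 - (-1 + (5 - 9))*(-11) = 9 - (-1 - 4)*(-11) = 9 - (-5)*(-11) = 9 - 1*55 = 9 - 55 = -46)
1/(N + P) = 1/(-46447 - 46) = 1/(-46493) = -1/46493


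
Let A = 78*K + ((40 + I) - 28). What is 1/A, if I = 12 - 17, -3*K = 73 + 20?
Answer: -1/2411 ≈ -0.00041477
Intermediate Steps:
K = -31 (K = -(73 + 20)/3 = -⅓*93 = -31)
I = -5
A = -2411 (A = 78*(-31) + ((40 - 5) - 28) = -2418 + (35 - 28) = -2418 + 7 = -2411)
1/A = 1/(-2411) = -1/2411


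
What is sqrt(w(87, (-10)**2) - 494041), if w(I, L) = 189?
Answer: 2*I*sqrt(123463) ≈ 702.75*I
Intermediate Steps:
sqrt(w(87, (-10)**2) - 494041) = sqrt(189 - 494041) = sqrt(-493852) = 2*I*sqrt(123463)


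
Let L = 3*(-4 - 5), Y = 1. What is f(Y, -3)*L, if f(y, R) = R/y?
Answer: 81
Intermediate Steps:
L = -27 (L = 3*(-9) = -27)
f(Y, -3)*L = -3/1*(-27) = -3*1*(-27) = -3*(-27) = 81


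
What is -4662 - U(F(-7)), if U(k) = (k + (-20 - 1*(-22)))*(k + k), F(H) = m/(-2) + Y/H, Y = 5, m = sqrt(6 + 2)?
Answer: -228544/49 + 8*sqrt(2)/7 ≈ -4662.5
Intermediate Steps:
m = 2*sqrt(2) (m = sqrt(8) = 2*sqrt(2) ≈ 2.8284)
F(H) = -sqrt(2) + 5/H (F(H) = (2*sqrt(2))/(-2) + 5/H = (2*sqrt(2))*(-1/2) + 5/H = -sqrt(2) + 5/H)
U(k) = 2*k*(2 + k) (U(k) = (k + (-20 + 22))*(2*k) = (k + 2)*(2*k) = (2 + k)*(2*k) = 2*k*(2 + k))
-4662 - U(F(-7)) = -4662 - 2*(-sqrt(2) + 5/(-7))*(2 + (-sqrt(2) + 5/(-7))) = -4662 - 2*(-sqrt(2) + 5*(-1/7))*(2 + (-sqrt(2) + 5*(-1/7))) = -4662 - 2*(-sqrt(2) - 5/7)*(2 + (-sqrt(2) - 5/7)) = -4662 - 2*(-5/7 - sqrt(2))*(2 + (-5/7 - sqrt(2))) = -4662 - 2*(-5/7 - sqrt(2))*(9/7 - sqrt(2))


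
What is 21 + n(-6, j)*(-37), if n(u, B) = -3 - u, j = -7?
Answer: -90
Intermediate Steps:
21 + n(-6, j)*(-37) = 21 + (-3 - 1*(-6))*(-37) = 21 + (-3 + 6)*(-37) = 21 + 3*(-37) = 21 - 111 = -90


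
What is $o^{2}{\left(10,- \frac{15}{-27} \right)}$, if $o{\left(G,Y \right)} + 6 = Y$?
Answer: $\frac{2401}{81} \approx 29.642$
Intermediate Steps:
$o{\left(G,Y \right)} = -6 + Y$
$o^{2}{\left(10,- \frac{15}{-27} \right)} = \left(-6 - \frac{15}{-27}\right)^{2} = \left(-6 - - \frac{5}{9}\right)^{2} = \left(-6 + \frac{5}{9}\right)^{2} = \left(- \frac{49}{9}\right)^{2} = \frac{2401}{81}$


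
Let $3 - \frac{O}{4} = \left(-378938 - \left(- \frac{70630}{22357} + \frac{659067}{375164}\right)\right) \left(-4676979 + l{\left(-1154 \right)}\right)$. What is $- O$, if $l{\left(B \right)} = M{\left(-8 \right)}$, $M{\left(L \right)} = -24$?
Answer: $\frac{14865135909930230277225}{2096885387} \approx 7.0892 \cdot 10^{12}$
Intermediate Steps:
$l{\left(B \right)} = -24$
$O = - \frac{14865135909930230277225}{2096885387}$ ($O = 12 - 4 \left(-378938 - \left(- \frac{70630}{22357} + \frac{659067}{375164}\right)\right) \left(-4676979 - 24\right) = 12 - 4 \left(-378938 - - \frac{11763072401}{8387541548}\right) \left(-4677003\right) = 12 - 4 \left(-378938 + \left(\frac{70630}{22357} - \frac{659067}{375164}\right)\right) \left(-4677003\right) = 12 - 4 \left(-378938 + \frac{11763072401}{8387541548}\right) \left(-4677003\right) = 12 - 4 \left(\left(- \frac{3178346456043623}{8387541548}\right) \left(-4677003\right)\right) = 12 - \frac{14865135909955392901869}{2096885387} = - \frac{14865135909930230277225}{2096885387} \approx -7.0892 \cdot 10^{12}$)
$- O = \left(-1\right) \left(- \frac{14865135909930230277225}{2096885387}\right) = \frac{14865135909930230277225}{2096885387}$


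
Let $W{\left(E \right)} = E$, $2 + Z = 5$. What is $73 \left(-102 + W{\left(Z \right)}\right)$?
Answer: $-7227$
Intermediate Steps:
$Z = 3$ ($Z = -2 + 5 = 3$)
$73 \left(-102 + W{\left(Z \right)}\right) = 73 \left(-102 + 3\right) = 73 \left(-99\right) = -7227$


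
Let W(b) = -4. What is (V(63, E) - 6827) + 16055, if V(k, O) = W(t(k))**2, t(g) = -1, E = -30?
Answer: 9244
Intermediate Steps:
V(k, O) = 16 (V(k, O) = (-4)**2 = 16)
(V(63, E) - 6827) + 16055 = (16 - 6827) + 16055 = -6811 + 16055 = 9244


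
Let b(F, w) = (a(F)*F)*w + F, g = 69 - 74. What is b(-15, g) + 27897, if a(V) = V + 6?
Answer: 27207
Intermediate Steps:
a(V) = 6 + V
g = -5
b(F, w) = F + F*w*(6 + F) (b(F, w) = ((6 + F)*F)*w + F = (F*(6 + F))*w + F = F*w*(6 + F) + F = F + F*w*(6 + F))
b(-15, g) + 27897 = -15*(1 - 5*(6 - 15)) + 27897 = -15*(1 - 5*(-9)) + 27897 = -15*(1 + 45) + 27897 = -15*46 + 27897 = -690 + 27897 = 27207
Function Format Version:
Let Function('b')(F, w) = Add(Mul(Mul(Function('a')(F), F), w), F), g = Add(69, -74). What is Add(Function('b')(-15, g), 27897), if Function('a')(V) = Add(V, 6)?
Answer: 27207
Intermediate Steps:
Function('a')(V) = Add(6, V)
g = -5
Function('b')(F, w) = Add(F, Mul(F, w, Add(6, F))) (Function('b')(F, w) = Add(Mul(Mul(Add(6, F), F), w), F) = Add(Mul(Mul(F, Add(6, F)), w), F) = Add(Mul(F, w, Add(6, F)), F) = Add(F, Mul(F, w, Add(6, F))))
Add(Function('b')(-15, g), 27897) = Add(Mul(-15, Add(1, Mul(-5, Add(6, -15)))), 27897) = Add(Mul(-15, Add(1, Mul(-5, -9))), 27897) = Add(Mul(-15, Add(1, 45)), 27897) = Add(Mul(-15, 46), 27897) = Add(-690, 27897) = 27207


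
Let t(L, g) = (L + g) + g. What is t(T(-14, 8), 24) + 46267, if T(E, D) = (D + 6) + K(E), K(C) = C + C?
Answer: 46301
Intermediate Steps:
K(C) = 2*C
T(E, D) = 6 + D + 2*E (T(E, D) = (D + 6) + 2*E = (6 + D) + 2*E = 6 + D + 2*E)
t(L, g) = L + 2*g
t(T(-14, 8), 24) + 46267 = ((6 + 8 + 2*(-14)) + 2*24) + 46267 = ((6 + 8 - 28) + 48) + 46267 = (-14 + 48) + 46267 = 34 + 46267 = 46301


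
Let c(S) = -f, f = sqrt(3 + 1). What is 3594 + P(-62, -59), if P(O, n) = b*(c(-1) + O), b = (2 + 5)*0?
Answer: 3594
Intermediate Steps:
f = 2 (f = sqrt(4) = 2)
b = 0 (b = 7*0 = 0)
c(S) = -2 (c(S) = -1*2 = -2)
P(O, n) = 0 (P(O, n) = 0*(-2 + O) = 0)
3594 + P(-62, -59) = 3594 + 0 = 3594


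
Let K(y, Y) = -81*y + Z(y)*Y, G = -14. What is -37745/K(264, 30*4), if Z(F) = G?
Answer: 37745/23064 ≈ 1.6365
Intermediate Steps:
Z(F) = -14
K(y, Y) = -81*y - 14*Y
-37745/K(264, 30*4) = -37745/(-81*264 - 420*4) = -37745/(-21384 - 14*120) = -37745/(-21384 - 1680) = -37745/(-23064) = -37745*(-1/23064) = 37745/23064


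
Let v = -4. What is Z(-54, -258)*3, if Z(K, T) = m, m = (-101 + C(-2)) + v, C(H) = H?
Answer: -321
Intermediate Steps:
m = -107 (m = (-101 - 2) - 4 = -103 - 4 = -107)
Z(K, T) = -107
Z(-54, -258)*3 = -107*3 = -321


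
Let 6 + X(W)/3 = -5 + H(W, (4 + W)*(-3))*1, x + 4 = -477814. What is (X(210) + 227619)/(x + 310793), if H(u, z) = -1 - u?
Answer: -75651/55675 ≈ -1.3588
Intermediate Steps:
x = -477818 (x = -4 - 477814 = -477818)
X(W) = -36 - 3*W (X(W) = -18 + 3*(-5 + (-1 - W)*1) = -18 + 3*(-5 + (-1 - W)) = -18 + 3*(-6 - W) = -18 + (-18 - 3*W) = -36 - 3*W)
(X(210) + 227619)/(x + 310793) = ((-36 - 3*210) + 227619)/(-477818 + 310793) = ((-36 - 630) + 227619)/(-167025) = (-666 + 227619)*(-1/167025) = 226953*(-1/167025) = -75651/55675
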